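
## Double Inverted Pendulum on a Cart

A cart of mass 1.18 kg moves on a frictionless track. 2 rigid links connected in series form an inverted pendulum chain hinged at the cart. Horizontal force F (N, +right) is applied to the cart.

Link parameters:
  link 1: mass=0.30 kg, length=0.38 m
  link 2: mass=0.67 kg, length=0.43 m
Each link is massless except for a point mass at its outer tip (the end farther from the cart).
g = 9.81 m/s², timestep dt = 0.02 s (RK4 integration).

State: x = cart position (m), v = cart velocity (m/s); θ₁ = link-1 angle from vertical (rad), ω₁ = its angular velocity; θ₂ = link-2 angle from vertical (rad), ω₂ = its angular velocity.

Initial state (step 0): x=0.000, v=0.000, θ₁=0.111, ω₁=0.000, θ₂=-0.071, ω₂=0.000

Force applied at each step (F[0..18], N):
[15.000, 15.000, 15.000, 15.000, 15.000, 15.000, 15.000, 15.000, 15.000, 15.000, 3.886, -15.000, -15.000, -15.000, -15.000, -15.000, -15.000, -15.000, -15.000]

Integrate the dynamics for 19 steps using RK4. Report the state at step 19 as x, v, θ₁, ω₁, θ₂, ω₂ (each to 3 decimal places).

apply F[0]=+15.000 → step 1: x=0.002, v=0.236, θ₁=0.108, ω₁=-0.345, θ₂=-0.074, ω₂=-0.279
apply F[1]=+15.000 → step 2: x=0.009, v=0.473, θ₁=0.097, ω₁=-0.704, θ₂=-0.082, ω₂=-0.552
apply F[2]=+15.000 → step 3: x=0.021, v=0.713, θ₁=0.079, ω₁=-1.091, θ₂=-0.096, ω₂=-0.809
apply F[3]=+15.000 → step 4: x=0.038, v=0.957, θ₁=0.053, ω₁=-1.520, θ₂=-0.114, ω₂=-1.043
apply F[4]=+15.000 → step 5: x=0.060, v=1.206, θ₁=0.018, ω₁=-2.006, θ₂=-0.137, ω₂=-1.242
apply F[5]=+15.000 → step 6: x=0.086, v=1.461, θ₁=-0.028, ω₁=-2.564, θ₂=-0.164, ω₂=-1.395
apply F[6]=+15.000 → step 7: x=0.118, v=1.720, θ₁=-0.085, ω₁=-3.202, θ₂=-0.193, ω₂=-1.490
apply F[7]=+15.000 → step 8: x=0.155, v=1.979, θ₁=-0.156, ω₁=-3.916, θ₂=-0.223, ω₂=-1.527
apply F[8]=+15.000 → step 9: x=0.197, v=2.231, θ₁=-0.242, ω₁=-4.669, θ₂=-0.253, ω₂=-1.526
apply F[9]=+15.000 → step 10: x=0.244, v=2.464, θ₁=-0.343, ω₁=-5.391, θ₂=-0.284, ω₂=-1.543
apply F[10]=+3.886 → step 11: x=0.294, v=2.505, θ₁=-0.453, ω₁=-5.640, θ₂=-0.315, ω₂=-1.603
apply F[11]=-15.000 → step 12: x=0.342, v=2.267, θ₁=-0.563, ω₁=-5.378, θ₂=-0.347, ω₂=-1.549
apply F[12]=-15.000 → step 13: x=0.385, v=2.039, θ₁=-0.669, ω₁=-5.260, θ₂=-0.377, ω₂=-1.442
apply F[13]=-15.000 → step 14: x=0.423, v=1.817, θ₁=-0.774, ω₁=-5.261, θ₂=-0.404, ω₂=-1.297
apply F[14]=-15.000 → step 15: x=0.457, v=1.596, θ₁=-0.880, ω₁=-5.354, θ₂=-0.429, ω₂=-1.133
apply F[15]=-15.000 → step 16: x=0.487, v=1.371, θ₁=-0.989, ω₁=-5.519, θ₂=-0.450, ω₂=-0.974
apply F[16]=-15.000 → step 17: x=0.512, v=1.140, θ₁=-1.101, ω₁=-5.740, θ₂=-0.468, ω₂=-0.841
apply F[17]=-15.000 → step 18: x=0.533, v=0.899, θ₁=-1.219, ω₁=-6.006, θ₂=-0.484, ω₂=-0.756
apply F[18]=-15.000 → step 19: x=0.548, v=0.648, θ₁=-1.342, ω₁=-6.314, θ₂=-0.499, ω₂=-0.739

Answer: x=0.548, v=0.648, θ₁=-1.342, ω₁=-6.314, θ₂=-0.499, ω₂=-0.739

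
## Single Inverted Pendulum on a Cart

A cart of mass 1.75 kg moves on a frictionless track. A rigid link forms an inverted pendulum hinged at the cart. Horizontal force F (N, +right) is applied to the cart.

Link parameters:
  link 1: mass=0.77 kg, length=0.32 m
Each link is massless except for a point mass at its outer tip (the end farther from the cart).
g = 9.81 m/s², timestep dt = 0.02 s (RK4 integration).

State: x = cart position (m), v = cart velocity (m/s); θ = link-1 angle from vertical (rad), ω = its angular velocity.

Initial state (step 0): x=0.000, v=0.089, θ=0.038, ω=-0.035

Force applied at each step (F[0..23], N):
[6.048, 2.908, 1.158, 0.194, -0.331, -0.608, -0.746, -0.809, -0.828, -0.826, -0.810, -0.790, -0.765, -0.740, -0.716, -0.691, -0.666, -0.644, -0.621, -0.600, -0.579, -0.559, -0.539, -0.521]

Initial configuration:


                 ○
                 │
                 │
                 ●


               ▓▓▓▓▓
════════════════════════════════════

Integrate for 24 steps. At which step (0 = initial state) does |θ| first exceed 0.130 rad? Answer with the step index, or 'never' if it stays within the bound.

Answer: never

Derivation:
apply F[0]=+6.048 → step 1: x=0.002, v=0.155, θ=0.035, ω=-0.218
apply F[1]=+2.908 → step 2: x=0.006, v=0.185, θ=0.030, ω=-0.293
apply F[2]=+1.158 → step 3: x=0.010, v=0.196, θ=0.024, ω=-0.310
apply F[3]=+0.194 → step 4: x=0.014, v=0.197, θ=0.018, ω=-0.298
apply F[4]=-0.331 → step 5: x=0.017, v=0.191, θ=0.013, ω=-0.273
apply F[5]=-0.608 → step 6: x=0.021, v=0.184, θ=0.007, ω=-0.242
apply F[6]=-0.746 → step 7: x=0.025, v=0.175, θ=0.003, ω=-0.211
apply F[7]=-0.809 → step 8: x=0.028, v=0.165, θ=-0.001, ω=-0.181
apply F[8]=-0.828 → step 9: x=0.031, v=0.156, θ=-0.004, ω=-0.154
apply F[9]=-0.826 → step 10: x=0.034, v=0.147, θ=-0.007, ω=-0.130
apply F[10]=-0.810 → step 11: x=0.037, v=0.139, θ=-0.010, ω=-0.108
apply F[11]=-0.790 → step 12: x=0.040, v=0.130, θ=-0.012, ω=-0.089
apply F[12]=-0.765 → step 13: x=0.043, v=0.123, θ=-0.013, ω=-0.073
apply F[13]=-0.740 → step 14: x=0.045, v=0.116, θ=-0.014, ω=-0.059
apply F[14]=-0.716 → step 15: x=0.047, v=0.109, θ=-0.015, ω=-0.046
apply F[15]=-0.691 → step 16: x=0.049, v=0.102, θ=-0.016, ω=-0.036
apply F[16]=-0.666 → step 17: x=0.051, v=0.096, θ=-0.017, ω=-0.026
apply F[17]=-0.644 → step 18: x=0.053, v=0.090, θ=-0.017, ω=-0.019
apply F[18]=-0.621 → step 19: x=0.055, v=0.084, θ=-0.018, ω=-0.012
apply F[19]=-0.600 → step 20: x=0.056, v=0.079, θ=-0.018, ω=-0.006
apply F[20]=-0.579 → step 21: x=0.058, v=0.074, θ=-0.018, ω=-0.001
apply F[21]=-0.559 → step 22: x=0.059, v=0.069, θ=-0.018, ω=0.003
apply F[22]=-0.539 → step 23: x=0.061, v=0.065, θ=-0.018, ω=0.006
apply F[23]=-0.521 → step 24: x=0.062, v=0.060, θ=-0.018, ω=0.009
max |θ| = 0.038 ≤ 0.130 over all 25 states.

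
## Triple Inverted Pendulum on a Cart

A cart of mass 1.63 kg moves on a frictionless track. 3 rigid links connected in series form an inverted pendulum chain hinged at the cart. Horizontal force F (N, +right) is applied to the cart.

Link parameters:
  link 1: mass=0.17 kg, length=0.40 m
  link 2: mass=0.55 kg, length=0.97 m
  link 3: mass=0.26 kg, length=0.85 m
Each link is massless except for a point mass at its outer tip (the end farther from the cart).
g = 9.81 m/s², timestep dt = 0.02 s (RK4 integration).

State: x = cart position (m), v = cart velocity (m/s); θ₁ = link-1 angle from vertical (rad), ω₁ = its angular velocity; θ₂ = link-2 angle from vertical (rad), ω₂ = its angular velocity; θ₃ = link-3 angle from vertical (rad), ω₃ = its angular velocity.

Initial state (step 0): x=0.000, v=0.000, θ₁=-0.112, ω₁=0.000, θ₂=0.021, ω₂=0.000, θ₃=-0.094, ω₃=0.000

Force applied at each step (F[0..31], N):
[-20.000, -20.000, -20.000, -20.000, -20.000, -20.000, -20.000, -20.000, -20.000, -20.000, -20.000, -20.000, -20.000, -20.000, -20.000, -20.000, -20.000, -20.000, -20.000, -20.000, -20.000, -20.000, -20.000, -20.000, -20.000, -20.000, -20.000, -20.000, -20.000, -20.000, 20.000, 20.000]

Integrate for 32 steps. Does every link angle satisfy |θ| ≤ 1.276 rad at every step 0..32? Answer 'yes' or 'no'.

apply F[0]=-20.000 → step 1: x=-0.002, v=-0.232, θ₁=-0.110, ω₁=0.205, θ₂=0.023, ω₂=0.171, θ₃=-0.094, ω₃=-0.040
apply F[1]=-20.000 → step 2: x=-0.009, v=-0.464, θ₁=-0.104, ω₁=0.420, θ₂=0.028, ω₂=0.339, θ₃=-0.096, ω₃=-0.081
apply F[2]=-20.000 → step 3: x=-0.021, v=-0.698, θ₁=-0.093, ω₁=0.653, θ₂=0.036, ω₂=0.503, θ₃=-0.098, ω₃=-0.124
apply F[3]=-20.000 → step 4: x=-0.037, v=-0.934, θ₁=-0.077, ω₁=0.916, θ₂=0.048, ω₂=0.658, θ₃=-0.101, ω₃=-0.169
apply F[4]=-20.000 → step 5: x=-0.058, v=-1.172, θ₁=-0.056, ω₁=1.221, θ₂=0.062, ω₂=0.802, θ₃=-0.104, ω₃=-0.217
apply F[5]=-20.000 → step 6: x=-0.084, v=-1.413, θ₁=-0.028, ω₁=1.583, θ₂=0.080, ω₂=0.927, θ₃=-0.109, ω₃=-0.267
apply F[6]=-20.000 → step 7: x=-0.115, v=-1.657, θ₁=0.008, ω₁=2.017, θ₂=0.099, ω₂=1.029, θ₃=-0.115, ω₃=-0.316
apply F[7]=-20.000 → step 8: x=-0.150, v=-1.905, θ₁=0.053, ω₁=2.536, θ₂=0.121, ω₂=1.101, θ₃=-0.122, ω₃=-0.362
apply F[8]=-20.000 → step 9: x=-0.191, v=-2.154, θ₁=0.110, ω₁=3.146, θ₂=0.143, ω₂=1.138, θ₃=-0.130, ω₃=-0.398
apply F[9]=-20.000 → step 10: x=-0.237, v=-2.403, θ₁=0.179, ω₁=3.823, θ₂=0.166, ω₂=1.146, θ₃=-0.138, ω₃=-0.415
apply F[10]=-20.000 → step 11: x=-0.287, v=-2.645, θ₁=0.263, ω₁=4.505, θ₂=0.189, ω₂=1.149, θ₃=-0.146, ω₃=-0.401
apply F[11]=-20.000 → step 12: x=-0.342, v=-2.875, θ₁=0.359, ω₁=5.088, θ₂=0.212, ω₂=1.190, θ₃=-0.154, ω₃=-0.350
apply F[12]=-20.000 → step 13: x=-0.402, v=-3.090, θ₁=0.465, ω₁=5.488, θ₂=0.237, ω₂=1.310, θ₃=-0.160, ω₃=-0.267
apply F[13]=-20.000 → step 14: x=-0.466, v=-3.290, θ₁=0.577, ω₁=5.689, θ₂=0.265, ω₂=1.522, θ₃=-0.164, ω₃=-0.162
apply F[14]=-20.000 → step 15: x=-0.534, v=-3.480, θ₁=0.691, ω₁=5.726, θ₂=0.299, ω₂=1.816, θ₃=-0.166, ω₃=-0.047
apply F[15]=-20.000 → step 16: x=-0.605, v=-3.662, θ₁=0.805, ω₁=5.636, θ₂=0.338, ω₂=2.171, θ₃=-0.166, ω₃=0.076
apply F[16]=-20.000 → step 17: x=-0.680, v=-3.838, θ₁=0.916, ω₁=5.444, θ₂=0.386, ω₂=2.572, θ₃=-0.163, ω₃=0.206
apply F[17]=-20.000 → step 18: x=-0.758, v=-4.009, θ₁=1.022, ω₁=5.152, θ₂=0.441, ω₂=3.007, θ₃=-0.158, ω₃=0.346
apply F[18]=-20.000 → step 19: x=-0.840, v=-4.177, θ₁=1.122, ω₁=4.752, θ₂=0.506, ω₂=3.467, θ₃=-0.149, ω₃=0.501
apply F[19]=-20.000 → step 20: x=-0.925, v=-4.339, θ₁=1.212, ω₁=4.230, θ₂=0.580, ω₂=3.947, θ₃=-0.137, ω₃=0.680
apply F[20]=-20.000 → step 21: x=-1.014, v=-4.496, θ₁=1.290, ω₁=3.564, θ₂=0.664, ω₂=4.447, θ₃=-0.122, ω₃=0.891
apply F[21]=-20.000 → step 22: x=-1.105, v=-4.643, θ₁=1.353, ω₁=2.734, θ₂=0.758, ω₂=4.968, θ₃=-0.101, ω₃=1.150
apply F[22]=-20.000 → step 23: x=-1.199, v=-4.774, θ₁=1.398, ω₁=1.717, θ₂=0.863, ω₂=5.519, θ₃=-0.075, ω₃=1.482
apply F[23]=-20.000 → step 24: x=-1.296, v=-4.877, θ₁=1.421, ω₁=0.513, θ₂=0.979, ω₂=6.105, θ₃=-0.041, ω₃=1.927
apply F[24]=-20.000 → step 25: x=-1.394, v=-4.931, θ₁=1.418, ω₁=-0.791, θ₂=1.107, ω₂=6.697, θ₃=0.003, ω₃=2.555
apply F[25]=-20.000 → step 26: x=-1.493, v=-4.912, θ₁=1.391, ω₁=-1.813, θ₂=1.246, ω₂=7.141, θ₃=0.063, ω₃=3.441
apply F[26]=-20.000 → step 27: x=-1.590, v=-4.844, θ₁=1.352, ω₁=-1.782, θ₂=1.390, ω₂=7.120, θ₃=0.142, ω₃=4.516
apply F[27]=-20.000 → step 28: x=-1.687, v=-4.811, θ₁=1.328, ω₁=-0.488, θ₂=1.527, ω₂=6.568, θ₃=0.243, ω₃=5.498
apply F[28]=-20.000 → step 29: x=-1.783, v=-4.848, θ₁=1.337, ω₁=1.377, θ₂=1.651, ω₂=5.779, θ₃=0.360, ω₃=6.246
apply F[29]=-20.000 → step 30: x=-1.881, v=-4.925, θ₁=1.384, ω₁=3.325, θ₂=1.758, ω₂=4.919, θ₃=0.491, ω₃=6.830
apply F[30]=+20.000 → step 31: x=-1.977, v=-4.630, θ₁=1.461, ω₁=4.392, θ₂=1.852, ω₂=4.451, θ₃=0.630, ω₃=7.084
apply F[31]=+20.000 → step 32: x=-2.066, v=-4.323, θ₁=1.560, ω₁=5.555, θ₂=1.936, ω₂=3.924, θ₃=0.775, ω₃=7.343
Max |angle| over trajectory = 1.936 rad; bound = 1.276 → exceeded.

Answer: no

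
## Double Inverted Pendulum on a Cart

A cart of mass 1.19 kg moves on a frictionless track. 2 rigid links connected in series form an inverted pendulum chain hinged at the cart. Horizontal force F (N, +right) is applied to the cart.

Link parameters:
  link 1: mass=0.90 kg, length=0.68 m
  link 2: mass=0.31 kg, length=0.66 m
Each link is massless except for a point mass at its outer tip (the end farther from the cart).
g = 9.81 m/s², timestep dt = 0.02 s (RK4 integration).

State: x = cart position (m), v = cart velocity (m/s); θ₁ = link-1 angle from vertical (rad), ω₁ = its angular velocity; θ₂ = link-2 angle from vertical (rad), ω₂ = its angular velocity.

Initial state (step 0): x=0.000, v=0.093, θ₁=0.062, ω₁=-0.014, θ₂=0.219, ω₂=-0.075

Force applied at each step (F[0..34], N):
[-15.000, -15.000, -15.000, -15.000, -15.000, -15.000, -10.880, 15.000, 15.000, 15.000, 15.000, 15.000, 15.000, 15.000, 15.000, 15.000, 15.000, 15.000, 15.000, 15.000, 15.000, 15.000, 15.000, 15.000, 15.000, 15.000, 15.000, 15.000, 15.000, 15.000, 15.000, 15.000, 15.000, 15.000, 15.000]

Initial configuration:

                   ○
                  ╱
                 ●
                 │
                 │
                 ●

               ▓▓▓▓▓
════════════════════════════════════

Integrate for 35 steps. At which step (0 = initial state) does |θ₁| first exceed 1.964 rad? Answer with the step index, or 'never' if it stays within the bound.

apply F[0]=-15.000 → step 1: x=-0.001, v=-0.170, θ₁=0.066, ω₁=0.377, θ₂=0.218, ω₂=-0.019
apply F[1]=-15.000 → step 2: x=-0.007, v=-0.435, θ₁=0.077, ω₁=0.773, θ₂=0.218, ω₂=0.032
apply F[2]=-15.000 → step 3: x=-0.018, v=-0.701, θ₁=0.097, ω₁=1.177, θ₂=0.219, ω₂=0.075
apply F[3]=-15.000 → step 4: x=-0.035, v=-0.968, θ₁=0.124, ω₁=1.592, θ₂=0.221, ω₂=0.106
apply F[4]=-15.000 → step 5: x=-0.057, v=-1.236, θ₁=0.160, ω₁=2.018, θ₂=0.223, ω₂=0.124
apply F[5]=-15.000 → step 6: x=-0.084, v=-1.502, θ₁=0.205, ω₁=2.453, θ₂=0.226, ω₂=0.131
apply F[6]=-10.880 → step 7: x=-0.116, v=-1.697, θ₁=0.258, ω₁=2.798, θ₂=0.229, ω₂=0.131
apply F[7]=+15.000 → step 8: x=-0.148, v=-1.488, θ₁=0.311, ω₁=2.588, θ₂=0.231, ω₂=0.115
apply F[8]=+15.000 → step 9: x=-0.176, v=-1.291, θ₁=0.361, ω₁=2.418, θ₂=0.233, ω₂=0.080
apply F[9]=+15.000 → step 10: x=-0.200, v=-1.106, θ₁=0.408, ω₁=2.287, θ₂=0.234, ω₂=0.026
apply F[10]=+15.000 → step 11: x=-0.220, v=-0.930, θ₁=0.453, ω₁=2.191, θ₂=0.234, ω₂=-0.046
apply F[11]=+15.000 → step 12: x=-0.237, v=-0.764, θ₁=0.496, ω₁=2.127, θ₂=0.232, ω₂=-0.136
apply F[12]=+15.000 → step 13: x=-0.251, v=-0.604, θ₁=0.538, ω₁=2.091, θ₂=0.228, ω₂=-0.242
apply F[13]=+15.000 → step 14: x=-0.261, v=-0.450, θ₁=0.580, ω₁=2.080, θ₂=0.222, ω₂=-0.363
apply F[14]=+15.000 → step 15: x=-0.269, v=-0.300, θ₁=0.622, ω₁=2.092, θ₂=0.214, ω₂=-0.498
apply F[15]=+15.000 → step 16: x=-0.273, v=-0.154, θ₁=0.664, ω₁=2.125, θ₂=0.202, ω₂=-0.647
apply F[16]=+15.000 → step 17: x=-0.275, v=-0.009, θ₁=0.707, ω₁=2.177, θ₂=0.188, ω₂=-0.806
apply F[17]=+15.000 → step 18: x=-0.274, v=0.136, θ₁=0.751, ω₁=2.244, θ₂=0.170, ω₂=-0.975
apply F[18]=+15.000 → step 19: x=-0.270, v=0.281, θ₁=0.797, ω₁=2.326, θ₂=0.149, ω₂=-1.152
apply F[19]=+15.000 → step 20: x=-0.262, v=0.428, θ₁=0.844, ω₁=2.419, θ₂=0.124, ω₂=-1.333
apply F[20]=+15.000 → step 21: x=-0.252, v=0.578, θ₁=0.893, ω₁=2.523, θ₂=0.096, ω₂=-1.518
apply F[21]=+15.000 → step 22: x=-0.239, v=0.732, θ₁=0.945, ω₁=2.637, θ₂=0.063, ω₂=-1.702
apply F[22]=+15.000 → step 23: x=-0.223, v=0.890, θ₁=0.999, ω₁=2.758, θ₂=0.027, ω₂=-1.884
apply F[23]=+15.000 → step 24: x=-0.204, v=1.054, θ₁=1.055, ω₁=2.887, θ₂=-0.012, ω₂=-2.059
apply F[24]=+15.000 → step 25: x=-0.181, v=1.224, θ₁=1.115, ω₁=3.022, θ₂=-0.055, ω₂=-2.226
apply F[25]=+15.000 → step 26: x=-0.155, v=1.401, θ₁=1.176, ω₁=3.166, θ₂=-0.101, ω₂=-2.381
apply F[26]=+15.000 → step 27: x=-0.125, v=1.586, θ₁=1.241, ω₁=3.319, θ₂=-0.150, ω₂=-2.522
apply F[27]=+15.000 → step 28: x=-0.091, v=1.778, θ₁=1.309, ω₁=3.483, θ₂=-0.202, ω₂=-2.645
apply F[28]=+15.000 → step 29: x=-0.054, v=1.981, θ₁=1.381, ω₁=3.661, θ₂=-0.256, ω₂=-2.748
apply F[29]=+15.000 → step 30: x=-0.012, v=2.194, θ₁=1.456, ω₁=3.858, θ₂=-0.311, ω₂=-2.826
apply F[30]=+15.000 → step 31: x=0.034, v=2.420, θ₁=1.535, ω₁=4.078, θ₂=-0.369, ω₂=-2.876
apply F[31]=+15.000 → step 32: x=0.085, v=2.663, θ₁=1.619, ω₁=4.329, θ₂=-0.426, ω₂=-2.894
apply F[32]=+15.000 → step 33: x=0.141, v=2.926, θ₁=1.709, ω₁=4.620, θ₂=-0.484, ω₂=-2.876
apply F[33]=+15.000 → step 34: x=0.202, v=3.216, θ₁=1.804, ω₁=4.960, θ₂=-0.541, ω₂=-2.817
apply F[34]=+15.000 → step 35: x=0.270, v=3.541, θ₁=1.907, ω₁=5.365, θ₂=-0.596, ω₂=-2.718
max |θ₁| = 1.907 ≤ 1.964 over all 36 states.

Answer: never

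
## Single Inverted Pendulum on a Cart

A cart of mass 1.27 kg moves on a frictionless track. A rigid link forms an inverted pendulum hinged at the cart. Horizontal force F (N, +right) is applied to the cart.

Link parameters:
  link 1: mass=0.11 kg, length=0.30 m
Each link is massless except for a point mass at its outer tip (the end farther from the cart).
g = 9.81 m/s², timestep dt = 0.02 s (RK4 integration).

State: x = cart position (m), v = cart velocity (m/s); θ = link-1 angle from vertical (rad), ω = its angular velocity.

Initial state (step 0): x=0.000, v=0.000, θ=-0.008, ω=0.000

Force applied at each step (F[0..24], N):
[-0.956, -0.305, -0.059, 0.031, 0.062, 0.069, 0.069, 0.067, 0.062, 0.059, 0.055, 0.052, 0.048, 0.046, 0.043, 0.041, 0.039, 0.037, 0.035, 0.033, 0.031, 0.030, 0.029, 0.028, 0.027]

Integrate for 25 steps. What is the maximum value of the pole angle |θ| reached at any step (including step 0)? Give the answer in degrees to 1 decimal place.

apply F[0]=-0.956 → step 1: x=-0.000, v=-0.015, θ=-0.008, ω=0.045
apply F[1]=-0.305 → step 2: x=-0.000, v=-0.020, θ=-0.007, ω=0.056
apply F[2]=-0.059 → step 3: x=-0.001, v=-0.020, θ=-0.005, ω=0.054
apply F[3]=+0.031 → step 4: x=-0.001, v=-0.020, θ=-0.004, ω=0.049
apply F[4]=+0.062 → step 5: x=-0.002, v=-0.019, θ=-0.003, ω=0.043
apply F[5]=+0.069 → step 6: x=-0.002, v=-0.018, θ=-0.003, ω=0.037
apply F[6]=+0.069 → step 7: x=-0.002, v=-0.017, θ=-0.002, ω=0.032
apply F[7]=+0.067 → step 8: x=-0.003, v=-0.015, θ=-0.001, ω=0.027
apply F[8]=+0.062 → step 9: x=-0.003, v=-0.014, θ=-0.001, ω=0.023
apply F[9]=+0.059 → step 10: x=-0.003, v=-0.014, θ=-0.000, ω=0.020
apply F[10]=+0.055 → step 11: x=-0.004, v=-0.013, θ=-0.000, ω=0.017
apply F[11]=+0.052 → step 12: x=-0.004, v=-0.012, θ=0.000, ω=0.014
apply F[12]=+0.048 → step 13: x=-0.004, v=-0.011, θ=0.000, ω=0.012
apply F[13]=+0.046 → step 14: x=-0.004, v=-0.010, θ=0.001, ω=0.010
apply F[14]=+0.043 → step 15: x=-0.004, v=-0.010, θ=0.001, ω=0.008
apply F[15]=+0.041 → step 16: x=-0.005, v=-0.009, θ=0.001, ω=0.007
apply F[16]=+0.039 → step 17: x=-0.005, v=-0.008, θ=0.001, ω=0.005
apply F[17]=+0.037 → step 18: x=-0.005, v=-0.008, θ=0.001, ω=0.004
apply F[18]=+0.035 → step 19: x=-0.005, v=-0.007, θ=0.001, ω=0.003
apply F[19]=+0.033 → step 20: x=-0.005, v=-0.007, θ=0.001, ω=0.002
apply F[20]=+0.031 → step 21: x=-0.005, v=-0.006, θ=0.001, ω=0.002
apply F[21]=+0.030 → step 22: x=-0.006, v=-0.006, θ=0.001, ω=0.001
apply F[22]=+0.029 → step 23: x=-0.006, v=-0.006, θ=0.001, ω=0.001
apply F[23]=+0.028 → step 24: x=-0.006, v=-0.005, θ=0.001, ω=0.000
apply F[24]=+0.027 → step 25: x=-0.006, v=-0.005, θ=0.001, ω=-0.000
Max |angle| over trajectory = 0.008 rad = 0.5°.

Answer: 0.5°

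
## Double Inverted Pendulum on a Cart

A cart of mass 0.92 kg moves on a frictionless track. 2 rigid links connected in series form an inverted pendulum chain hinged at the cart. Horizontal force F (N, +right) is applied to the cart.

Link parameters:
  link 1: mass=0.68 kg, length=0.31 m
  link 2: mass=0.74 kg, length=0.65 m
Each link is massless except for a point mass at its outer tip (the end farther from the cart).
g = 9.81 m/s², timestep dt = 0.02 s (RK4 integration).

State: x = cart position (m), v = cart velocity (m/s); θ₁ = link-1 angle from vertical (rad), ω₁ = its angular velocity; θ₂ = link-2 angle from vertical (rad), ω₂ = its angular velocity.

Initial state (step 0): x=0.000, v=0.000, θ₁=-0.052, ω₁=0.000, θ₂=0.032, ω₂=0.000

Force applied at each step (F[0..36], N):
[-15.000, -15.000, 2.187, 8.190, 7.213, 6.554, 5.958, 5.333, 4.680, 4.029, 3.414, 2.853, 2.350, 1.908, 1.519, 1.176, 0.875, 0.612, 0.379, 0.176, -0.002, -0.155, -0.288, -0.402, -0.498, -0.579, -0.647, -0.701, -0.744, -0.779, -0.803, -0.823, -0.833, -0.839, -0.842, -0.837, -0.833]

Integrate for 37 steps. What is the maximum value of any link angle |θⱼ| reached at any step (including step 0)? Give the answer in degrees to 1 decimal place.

Answer: 5.2°

Derivation:
apply F[0]=-15.000 → step 1: x=-0.003, v=-0.310, θ₁=-0.043, ω₁=0.910, θ₂=0.033, ω₂=0.054
apply F[1]=-15.000 → step 2: x=-0.012, v=-0.627, θ₁=-0.015, ω₁=1.869, θ₂=0.034, ω₂=0.094
apply F[2]=+2.187 → step 3: x=-0.025, v=-0.580, θ₁=0.020, ω₁=1.700, θ₂=0.036, ω₂=0.112
apply F[3]=+8.190 → step 4: x=-0.034, v=-0.413, θ₁=0.049, ω₁=1.181, θ₂=0.038, ω₂=0.113
apply F[4]=+7.213 → step 5: x=-0.041, v=-0.274, θ₁=0.069, ω₁=0.786, θ₂=0.041, ω₂=0.100
apply F[5]=+6.554 → step 6: x=-0.046, v=-0.155, θ₁=0.081, ω₁=0.475, θ₂=0.042, ω₂=0.079
apply F[6]=+5.958 → step 7: x=-0.048, v=-0.052, θ₁=0.088, ω₁=0.228, θ₂=0.044, ω₂=0.051
apply F[7]=+5.333 → step 8: x=-0.048, v=0.036, θ₁=0.091, ω₁=0.034, θ₂=0.044, ω₂=0.021
apply F[8]=+4.680 → step 9: x=-0.046, v=0.109, θ₁=0.090, ω₁=-0.112, θ₂=0.045, ω₂=-0.008
apply F[9]=+4.029 → step 10: x=-0.044, v=0.170, θ₁=0.087, ω₁=-0.219, θ₂=0.044, ω₂=-0.037
apply F[10]=+3.414 → step 11: x=-0.040, v=0.218, θ₁=0.082, ω₁=-0.293, θ₂=0.043, ω₂=-0.063
apply F[11]=+2.853 → step 12: x=-0.035, v=0.256, θ₁=0.075, ω₁=-0.341, θ₂=0.042, ω₂=-0.086
apply F[12]=+2.350 → step 13: x=-0.030, v=0.285, θ₁=0.068, ω₁=-0.369, θ₂=0.040, ω₂=-0.105
apply F[13]=+1.908 → step 14: x=-0.024, v=0.307, θ₁=0.061, ω₁=-0.381, θ₂=0.037, ω₂=-0.121
apply F[14]=+1.519 → step 15: x=-0.017, v=0.323, θ₁=0.053, ω₁=-0.382, θ₂=0.035, ω₂=-0.134
apply F[15]=+1.176 → step 16: x=-0.011, v=0.334, θ₁=0.046, ω₁=-0.374, θ₂=0.032, ω₂=-0.144
apply F[16]=+0.875 → step 17: x=-0.004, v=0.340, θ₁=0.038, ω₁=-0.361, θ₂=0.029, ω₂=-0.151
apply F[17]=+0.612 → step 18: x=0.003, v=0.343, θ₁=0.031, ω₁=-0.343, θ₂=0.026, ω₂=-0.156
apply F[18]=+0.379 → step 19: x=0.010, v=0.343, θ₁=0.025, ω₁=-0.323, θ₂=0.023, ω₂=-0.158
apply F[19]=+0.176 → step 20: x=0.016, v=0.340, θ₁=0.018, ω₁=-0.301, θ₂=0.020, ω₂=-0.158
apply F[20]=-0.002 → step 21: x=0.023, v=0.336, θ₁=0.013, ω₁=-0.278, θ₂=0.017, ω₂=-0.156
apply F[21]=-0.155 → step 22: x=0.030, v=0.329, θ₁=0.007, ω₁=-0.254, θ₂=0.013, ω₂=-0.153
apply F[22]=-0.288 → step 23: x=0.036, v=0.322, θ₁=0.002, ω₁=-0.231, θ₂=0.010, ω₂=-0.149
apply F[23]=-0.402 → step 24: x=0.043, v=0.313, θ₁=-0.002, ω₁=-0.209, θ₂=0.008, ω₂=-0.143
apply F[24]=-0.498 → step 25: x=0.049, v=0.303, θ₁=-0.006, ω₁=-0.187, θ₂=0.005, ω₂=-0.137
apply F[25]=-0.579 → step 26: x=0.055, v=0.293, θ₁=-0.009, ω₁=-0.166, θ₂=0.002, ω₂=-0.130
apply F[26]=-0.647 → step 27: x=0.061, v=0.282, θ₁=-0.013, ω₁=-0.147, θ₂=-0.000, ω₂=-0.122
apply F[27]=-0.701 → step 28: x=0.066, v=0.271, θ₁=-0.015, ω₁=-0.129, θ₂=-0.003, ω₂=-0.115
apply F[28]=-0.744 → step 29: x=0.071, v=0.260, θ₁=-0.018, ω₁=-0.112, θ₂=-0.005, ω₂=-0.107
apply F[29]=-0.779 → step 30: x=0.077, v=0.249, θ₁=-0.020, ω₁=-0.096, θ₂=-0.007, ω₂=-0.099
apply F[30]=-0.803 → step 31: x=0.081, v=0.237, θ₁=-0.022, ω₁=-0.082, θ₂=-0.009, ω₂=-0.091
apply F[31]=-0.823 → step 32: x=0.086, v=0.226, θ₁=-0.023, ω₁=-0.068, θ₂=-0.011, ω₂=-0.083
apply F[32]=-0.833 → step 33: x=0.090, v=0.215, θ₁=-0.024, ω₁=-0.056, θ₂=-0.012, ω₂=-0.075
apply F[33]=-0.839 → step 34: x=0.095, v=0.205, θ₁=-0.025, ω₁=-0.046, θ₂=-0.014, ω₂=-0.068
apply F[34]=-0.842 → step 35: x=0.099, v=0.194, θ₁=-0.026, ω₁=-0.036, θ₂=-0.015, ω₂=-0.060
apply F[35]=-0.837 → step 36: x=0.102, v=0.184, θ₁=-0.027, ω₁=-0.027, θ₂=-0.016, ω₂=-0.054
apply F[36]=-0.833 → step 37: x=0.106, v=0.174, θ₁=-0.027, ω₁=-0.019, θ₂=-0.017, ω₂=-0.047
Max |angle| over trajectory = 0.091 rad = 5.2°.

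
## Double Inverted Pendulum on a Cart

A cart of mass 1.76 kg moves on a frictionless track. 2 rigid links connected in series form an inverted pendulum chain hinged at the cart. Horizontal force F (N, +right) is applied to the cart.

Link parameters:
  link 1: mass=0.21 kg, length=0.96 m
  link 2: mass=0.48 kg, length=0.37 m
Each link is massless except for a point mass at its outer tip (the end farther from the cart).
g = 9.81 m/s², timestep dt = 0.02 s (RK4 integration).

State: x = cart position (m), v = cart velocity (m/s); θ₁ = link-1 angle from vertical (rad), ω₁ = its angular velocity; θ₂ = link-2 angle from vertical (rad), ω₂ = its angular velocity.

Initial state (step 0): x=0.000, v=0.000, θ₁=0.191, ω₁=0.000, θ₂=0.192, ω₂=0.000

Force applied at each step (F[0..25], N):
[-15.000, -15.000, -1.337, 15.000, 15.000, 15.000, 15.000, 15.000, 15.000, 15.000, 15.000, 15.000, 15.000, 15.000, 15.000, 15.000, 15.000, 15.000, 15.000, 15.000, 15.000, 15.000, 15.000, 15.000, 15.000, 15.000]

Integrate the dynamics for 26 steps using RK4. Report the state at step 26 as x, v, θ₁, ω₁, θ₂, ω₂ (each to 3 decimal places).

apply F[0]=-15.000 → step 1: x=-0.002, v=-0.182, θ₁=0.193, ω₁=0.225, θ₂=0.192, ω₂=0.000
apply F[1]=-15.000 → step 2: x=-0.007, v=-0.364, θ₁=0.200, ω₁=0.453, θ₂=0.192, ω₂=-0.005
apply F[2]=-1.337 → step 3: x=-0.015, v=-0.394, θ₁=0.210, ω₁=0.530, θ₂=0.192, ω₂=-0.026
apply F[3]=+15.000 → step 4: x=-0.021, v=-0.242, θ₁=0.219, ω₁=0.431, θ₂=0.191, ω₂=-0.072
apply F[4]=+15.000 → step 5: x=-0.025, v=-0.091, θ₁=0.227, ω₁=0.341, θ₂=0.189, ω₂=-0.138
apply F[5]=+15.000 → step 6: x=-0.025, v=0.060, θ₁=0.233, ω₁=0.258, θ₂=0.185, ω₂=-0.224
apply F[6]=+15.000 → step 7: x=-0.022, v=0.210, θ₁=0.237, ω₁=0.181, θ₂=0.180, ω₂=-0.328
apply F[7]=+15.000 → step 8: x=-0.016, v=0.360, θ₁=0.240, ω₁=0.111, θ₂=0.172, ω₂=-0.453
apply F[8]=+15.000 → step 9: x=-0.008, v=0.509, θ₁=0.242, ω₁=0.048, θ₂=0.161, ω₂=-0.600
apply F[9]=+15.000 → step 10: x=0.004, v=0.659, θ₁=0.242, ω₁=-0.009, θ₂=0.148, ω₂=-0.771
apply F[10]=+15.000 → step 11: x=0.019, v=0.809, θ₁=0.242, ω₁=-0.059, θ₂=0.130, ω₂=-0.969
apply F[11]=+15.000 → step 12: x=0.036, v=0.960, θ₁=0.240, ω₁=-0.103, θ₂=0.109, ω₂=-1.198
apply F[12]=+15.000 → step 13: x=0.057, v=1.111, θ₁=0.238, ω₁=-0.139, θ₂=0.082, ω₂=-1.460
apply F[13]=+15.000 → step 14: x=0.081, v=1.263, θ₁=0.235, ω₁=-0.169, θ₂=0.050, ω₂=-1.759
apply F[14]=+15.000 → step 15: x=0.107, v=1.416, θ₁=0.231, ω₁=-0.193, θ₂=0.012, ω₂=-2.096
apply F[15]=+15.000 → step 16: x=0.137, v=1.571, θ₁=0.227, ω₁=-0.213, θ₂=-0.034, ω₂=-2.467
apply F[16]=+15.000 → step 17: x=0.170, v=1.727, θ₁=0.222, ω₁=-0.234, θ₂=-0.087, ω₂=-2.868
apply F[17]=+15.000 → step 18: x=0.206, v=1.886, θ₁=0.217, ω₁=-0.261, θ₂=-0.149, ω₂=-3.288
apply F[18]=+15.000 → step 19: x=0.246, v=2.046, θ₁=0.212, ω₁=-0.301, θ₂=-0.219, ω₂=-3.713
apply F[19]=+15.000 → step 20: x=0.288, v=2.208, θ₁=0.205, ω₁=-0.361, θ₂=-0.297, ω₂=-4.129
apply F[20]=+15.000 → step 21: x=0.334, v=2.371, θ₁=0.197, ω₁=-0.448, θ₂=-0.384, ω₂=-4.525
apply F[21]=+15.000 → step 22: x=0.383, v=2.536, θ₁=0.187, ω₁=-0.567, θ₂=-0.478, ω₂=-4.893
apply F[22]=+15.000 → step 23: x=0.436, v=2.703, θ₁=0.174, ω₁=-0.722, θ₂=-0.579, ω₂=-5.230
apply F[23]=+15.000 → step 24: x=0.491, v=2.870, θ₁=0.158, ω₁=-0.914, θ₂=-0.687, ω₂=-5.536
apply F[24]=+15.000 → step 25: x=0.550, v=3.038, θ₁=0.137, ω₁=-1.146, θ₂=-0.801, ω₂=-5.810
apply F[25]=+15.000 → step 26: x=0.613, v=3.207, θ₁=0.112, ω₁=-1.416, θ₂=-0.919, ω₂=-6.050

Answer: x=0.613, v=3.207, θ₁=0.112, ω₁=-1.416, θ₂=-0.919, ω₂=-6.050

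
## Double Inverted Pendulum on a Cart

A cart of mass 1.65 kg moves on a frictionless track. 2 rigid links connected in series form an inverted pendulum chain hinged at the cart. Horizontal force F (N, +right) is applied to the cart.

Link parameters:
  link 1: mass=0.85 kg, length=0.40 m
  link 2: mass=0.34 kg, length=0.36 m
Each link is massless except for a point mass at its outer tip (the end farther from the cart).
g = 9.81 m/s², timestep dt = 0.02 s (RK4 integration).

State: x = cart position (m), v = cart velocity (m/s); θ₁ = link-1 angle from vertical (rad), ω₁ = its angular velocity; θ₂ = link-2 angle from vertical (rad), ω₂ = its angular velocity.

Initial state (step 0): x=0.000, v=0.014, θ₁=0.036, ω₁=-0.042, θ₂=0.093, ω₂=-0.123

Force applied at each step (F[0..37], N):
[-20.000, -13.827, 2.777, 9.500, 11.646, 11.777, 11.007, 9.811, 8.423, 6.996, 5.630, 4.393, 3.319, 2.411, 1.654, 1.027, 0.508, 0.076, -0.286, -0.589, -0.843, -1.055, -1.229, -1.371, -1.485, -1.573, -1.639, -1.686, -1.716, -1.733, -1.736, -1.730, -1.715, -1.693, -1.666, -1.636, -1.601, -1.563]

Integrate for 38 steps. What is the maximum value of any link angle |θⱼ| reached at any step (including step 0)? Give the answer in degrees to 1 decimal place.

apply F[0]=-20.000 → step 1: x=-0.002, v=-0.233, θ₁=0.041, ω₁=0.585, θ₂=0.091, ω₂=-0.084
apply F[1]=-13.827 → step 2: x=-0.009, v=-0.407, θ₁=0.058, ω₁=1.035, θ₂=0.090, ω₂=-0.054
apply F[2]=+2.777 → step 3: x=-0.016, v=-0.383, θ₁=0.078, ω₁=1.004, θ₂=0.089, ω₂=-0.039
apply F[3]=+9.500 → step 4: x=-0.023, v=-0.280, θ₁=0.096, ω₁=0.791, θ₂=0.088, ω₂=-0.038
apply F[4]=+11.646 → step 5: x=-0.027, v=-0.154, θ₁=0.109, ω₁=0.531, θ₂=0.087, ω₂=-0.050
apply F[5]=+11.777 → step 6: x=-0.029, v=-0.029, θ₁=0.117, ω₁=0.279, θ₂=0.086, ω₂=-0.072
apply F[6]=+11.007 → step 7: x=-0.029, v=0.087, θ₁=0.120, ω₁=0.058, θ₂=0.084, ω₂=-0.100
apply F[7]=+9.811 → step 8: x=-0.026, v=0.188, θ₁=0.120, ω₁=-0.126, θ₂=0.082, ω₂=-0.130
apply F[8]=+8.423 → step 9: x=-0.021, v=0.273, θ₁=0.116, ω₁=-0.271, θ₂=0.079, ω₂=-0.160
apply F[9]=+6.996 → step 10: x=-0.015, v=0.341, θ₁=0.109, ω₁=-0.379, θ₂=0.075, ω₂=-0.188
apply F[10]=+5.630 → step 11: x=-0.008, v=0.394, θ₁=0.101, ω₁=-0.453, θ₂=0.071, ω₂=-0.212
apply F[11]=+4.393 → step 12: x=0.000, v=0.434, θ₁=0.092, ω₁=-0.499, θ₂=0.067, ω₂=-0.233
apply F[12]=+3.319 → step 13: x=0.009, v=0.462, θ₁=0.081, ω₁=-0.522, θ₂=0.062, ω₂=-0.250
apply F[13]=+2.411 → step 14: x=0.019, v=0.480, θ₁=0.071, ω₁=-0.528, θ₂=0.057, ω₂=-0.262
apply F[14]=+1.654 → step 15: x=0.029, v=0.491, θ₁=0.060, ω₁=-0.520, θ₂=0.052, ω₂=-0.271
apply F[15]=+1.027 → step 16: x=0.038, v=0.496, θ₁=0.050, ω₁=-0.504, θ₂=0.046, ω₂=-0.275
apply F[16]=+0.508 → step 17: x=0.048, v=0.496, θ₁=0.040, ω₁=-0.481, θ₂=0.041, ω₂=-0.277
apply F[17]=+0.076 → step 18: x=0.058, v=0.492, θ₁=0.031, ω₁=-0.454, θ₂=0.035, ω₂=-0.275
apply F[18]=-0.286 → step 19: x=0.068, v=0.485, θ₁=0.022, ω₁=-0.424, θ₂=0.030, ω₂=-0.271
apply F[19]=-0.589 → step 20: x=0.078, v=0.475, θ₁=0.014, ω₁=-0.392, θ₂=0.024, ω₂=-0.264
apply F[20]=-0.843 → step 21: x=0.087, v=0.463, θ₁=0.007, ω₁=-0.360, θ₂=0.019, ω₂=-0.255
apply F[21]=-1.055 → step 22: x=0.096, v=0.450, θ₁=-0.000, ω₁=-0.328, θ₂=0.014, ω₂=-0.245
apply F[22]=-1.229 → step 23: x=0.105, v=0.436, θ₁=-0.006, ω₁=-0.297, θ₂=0.009, ω₂=-0.233
apply F[23]=-1.371 → step 24: x=0.113, v=0.420, θ₁=-0.012, ω₁=-0.266, θ₂=0.005, ω₂=-0.221
apply F[24]=-1.485 → step 25: x=0.122, v=0.404, θ₁=-0.017, ω₁=-0.237, θ₂=0.001, ω₂=-0.208
apply F[25]=-1.573 → step 26: x=0.130, v=0.388, θ₁=-0.022, ω₁=-0.209, θ₂=-0.003, ω₂=-0.194
apply F[26]=-1.639 → step 27: x=0.137, v=0.372, θ₁=-0.026, ω₁=-0.183, θ₂=-0.007, ω₂=-0.180
apply F[27]=-1.686 → step 28: x=0.144, v=0.355, θ₁=-0.029, ω₁=-0.159, θ₂=-0.011, ω₂=-0.166
apply F[28]=-1.716 → step 29: x=0.151, v=0.338, θ₁=-0.032, ω₁=-0.136, θ₂=-0.014, ω₂=-0.152
apply F[29]=-1.733 → step 30: x=0.158, v=0.322, θ₁=-0.034, ω₁=-0.115, θ₂=-0.017, ω₂=-0.138
apply F[30]=-1.736 → step 31: x=0.164, v=0.306, θ₁=-0.036, ω₁=-0.096, θ₂=-0.019, ω₂=-0.125
apply F[31]=-1.730 → step 32: x=0.170, v=0.290, θ₁=-0.038, ω₁=-0.078, θ₂=-0.022, ω₂=-0.112
apply F[32]=-1.715 → step 33: x=0.176, v=0.275, θ₁=-0.040, ω₁=-0.063, θ₂=-0.024, ω₂=-0.100
apply F[33]=-1.693 → step 34: x=0.181, v=0.260, θ₁=-0.041, ω₁=-0.048, θ₂=-0.026, ω₂=-0.088
apply F[34]=-1.666 → step 35: x=0.186, v=0.246, θ₁=-0.042, ω₁=-0.035, θ₂=-0.027, ω₂=-0.077
apply F[35]=-1.636 → step 36: x=0.191, v=0.232, θ₁=-0.042, ω₁=-0.024, θ₂=-0.029, ω₂=-0.066
apply F[36]=-1.601 → step 37: x=0.196, v=0.219, θ₁=-0.043, ω₁=-0.014, θ₂=-0.030, ω₂=-0.057
apply F[37]=-1.563 → step 38: x=0.200, v=0.206, θ₁=-0.043, ω₁=-0.005, θ₂=-0.031, ω₂=-0.047
Max |angle| over trajectory = 0.120 rad = 6.9°.

Answer: 6.9°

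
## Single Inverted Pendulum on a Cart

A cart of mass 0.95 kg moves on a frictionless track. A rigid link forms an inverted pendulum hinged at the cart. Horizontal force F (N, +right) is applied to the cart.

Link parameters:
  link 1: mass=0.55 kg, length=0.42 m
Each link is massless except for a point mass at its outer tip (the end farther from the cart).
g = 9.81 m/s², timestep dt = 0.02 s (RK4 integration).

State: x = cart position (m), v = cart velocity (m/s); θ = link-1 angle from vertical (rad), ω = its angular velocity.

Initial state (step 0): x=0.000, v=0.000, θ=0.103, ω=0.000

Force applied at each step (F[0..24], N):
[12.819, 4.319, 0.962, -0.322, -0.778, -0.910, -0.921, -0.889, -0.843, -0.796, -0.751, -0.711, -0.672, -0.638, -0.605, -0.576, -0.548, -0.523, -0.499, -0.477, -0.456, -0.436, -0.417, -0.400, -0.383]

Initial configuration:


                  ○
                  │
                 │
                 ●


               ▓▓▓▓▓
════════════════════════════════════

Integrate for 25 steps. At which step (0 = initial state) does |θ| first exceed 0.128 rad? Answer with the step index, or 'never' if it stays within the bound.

apply F[0]=+12.819 → step 1: x=0.003, v=0.257, θ=0.097, ω=-0.562
apply F[1]=+4.319 → step 2: x=0.009, v=0.337, θ=0.085, ω=-0.710
apply F[2]=+0.962 → step 3: x=0.015, v=0.349, θ=0.071, ω=-0.701
apply F[3]=-0.322 → step 4: x=0.022, v=0.335, θ=0.057, ω=-0.638
apply F[4]=-0.778 → step 5: x=0.029, v=0.313, θ=0.045, ω=-0.562
apply F[5]=-0.910 → step 6: x=0.035, v=0.290, θ=0.035, ω=-0.487
apply F[6]=-0.921 → step 7: x=0.040, v=0.267, θ=0.026, ω=-0.419
apply F[7]=-0.889 → step 8: x=0.045, v=0.246, θ=0.018, ω=-0.359
apply F[8]=-0.843 → step 9: x=0.050, v=0.226, θ=0.011, ω=-0.306
apply F[9]=-0.796 → step 10: x=0.054, v=0.209, θ=0.006, ω=-0.259
apply F[10]=-0.751 → step 11: x=0.058, v=0.192, θ=0.001, ω=-0.219
apply F[11]=-0.711 → step 12: x=0.062, v=0.177, θ=-0.003, ω=-0.185
apply F[12]=-0.672 → step 13: x=0.066, v=0.164, θ=-0.007, ω=-0.155
apply F[13]=-0.638 → step 14: x=0.069, v=0.151, θ=-0.009, ω=-0.129
apply F[14]=-0.605 → step 15: x=0.072, v=0.140, θ=-0.012, ω=-0.106
apply F[15]=-0.576 → step 16: x=0.074, v=0.129, θ=-0.014, ω=-0.087
apply F[16]=-0.548 → step 17: x=0.077, v=0.119, θ=-0.015, ω=-0.070
apply F[17]=-0.523 → step 18: x=0.079, v=0.110, θ=-0.016, ω=-0.055
apply F[18]=-0.499 → step 19: x=0.081, v=0.101, θ=-0.017, ω=-0.043
apply F[19]=-0.477 → step 20: x=0.083, v=0.093, θ=-0.018, ω=-0.032
apply F[20]=-0.456 → step 21: x=0.085, v=0.086, θ=-0.019, ω=-0.023
apply F[21]=-0.436 → step 22: x=0.087, v=0.079, θ=-0.019, ω=-0.015
apply F[22]=-0.417 → step 23: x=0.088, v=0.072, θ=-0.019, ω=-0.008
apply F[23]=-0.400 → step 24: x=0.090, v=0.066, θ=-0.019, ω=-0.002
apply F[24]=-0.383 → step 25: x=0.091, v=0.060, θ=-0.019, ω=0.003
max |θ| = 0.103 ≤ 0.128 over all 26 states.

Answer: never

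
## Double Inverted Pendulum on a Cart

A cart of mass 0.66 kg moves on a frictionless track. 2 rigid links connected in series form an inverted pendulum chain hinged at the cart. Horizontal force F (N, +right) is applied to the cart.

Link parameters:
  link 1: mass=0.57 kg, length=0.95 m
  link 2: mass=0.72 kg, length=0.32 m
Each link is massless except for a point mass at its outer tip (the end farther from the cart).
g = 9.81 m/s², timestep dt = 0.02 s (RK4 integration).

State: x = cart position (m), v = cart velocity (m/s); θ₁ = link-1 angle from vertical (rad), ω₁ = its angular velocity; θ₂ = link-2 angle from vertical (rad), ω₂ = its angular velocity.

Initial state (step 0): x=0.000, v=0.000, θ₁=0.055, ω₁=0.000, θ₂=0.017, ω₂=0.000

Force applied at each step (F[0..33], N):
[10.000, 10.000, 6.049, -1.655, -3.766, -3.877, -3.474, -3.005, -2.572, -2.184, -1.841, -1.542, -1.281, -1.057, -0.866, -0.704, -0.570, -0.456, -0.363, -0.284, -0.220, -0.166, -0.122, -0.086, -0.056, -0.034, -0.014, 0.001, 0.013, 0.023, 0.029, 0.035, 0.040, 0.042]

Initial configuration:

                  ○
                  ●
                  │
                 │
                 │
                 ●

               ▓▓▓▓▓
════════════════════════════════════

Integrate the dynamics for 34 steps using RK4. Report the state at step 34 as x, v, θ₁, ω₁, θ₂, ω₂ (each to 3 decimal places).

apply F[0]=+10.000 → step 1: x=0.003, v=0.281, θ₁=0.052, ω₁=-0.274, θ₂=0.016, ω₂=-0.055
apply F[1]=+10.000 → step 2: x=0.011, v=0.564, θ₁=0.044, ω₁=-0.553, θ₂=0.015, ω₂=-0.103
apply F[2]=+6.049 → step 3: x=0.024, v=0.733, θ₁=0.031, ω₁=-0.716, θ₂=0.012, ω₂=-0.137
apply F[3]=-1.655 → step 4: x=0.038, v=0.674, θ₁=0.018, ω₁=-0.646, θ₂=0.009, ω₂=-0.155
apply F[4]=-3.766 → step 5: x=0.051, v=0.556, θ₁=0.006, ω₁=-0.518, θ₂=0.006, ω₂=-0.160
apply F[5]=-3.877 → step 6: x=0.060, v=0.438, θ₁=-0.003, ω₁=-0.394, θ₂=0.003, ω₂=-0.155
apply F[6]=-3.474 → step 7: x=0.068, v=0.335, θ₁=-0.010, ω₁=-0.289, θ₂=0.000, ω₂=-0.144
apply F[7]=-3.005 → step 8: x=0.074, v=0.249, θ₁=-0.015, ω₁=-0.204, θ₂=-0.003, ω₂=-0.128
apply F[8]=-2.572 → step 9: x=0.078, v=0.177, θ₁=-0.018, ω₁=-0.135, θ₂=-0.005, ω₂=-0.111
apply F[9]=-2.184 → step 10: x=0.081, v=0.118, θ₁=-0.020, ω₁=-0.081, θ₂=-0.007, ω₂=-0.092
apply F[10]=-1.841 → step 11: x=0.083, v=0.070, θ₁=-0.021, ω₁=-0.038, θ₂=-0.009, ω₂=-0.074
apply F[11]=-1.542 → step 12: x=0.084, v=0.032, θ₁=-0.022, ω₁=-0.006, θ₂=-0.010, ω₂=-0.057
apply F[12]=-1.281 → step 13: x=0.085, v=0.002, θ₁=-0.022, ω₁=0.019, θ₂=-0.011, ω₂=-0.041
apply F[13]=-1.057 → step 14: x=0.084, v=-0.022, θ₁=-0.021, ω₁=0.037, θ₂=-0.012, ω₂=-0.027
apply F[14]=-0.866 → step 15: x=0.084, v=-0.040, θ₁=-0.020, ω₁=0.049, θ₂=-0.012, ω₂=-0.014
apply F[15]=-0.704 → step 16: x=0.083, v=-0.054, θ₁=-0.019, ω₁=0.058, θ₂=-0.012, ω₂=-0.004
apply F[16]=-0.570 → step 17: x=0.082, v=-0.064, θ₁=-0.018, ω₁=0.063, θ₂=-0.012, ω₂=0.005
apply F[17]=-0.456 → step 18: x=0.080, v=-0.071, θ₁=-0.017, ω₁=0.065, θ₂=-0.012, ω₂=0.013
apply F[18]=-0.363 → step 19: x=0.079, v=-0.076, θ₁=-0.015, ω₁=0.066, θ₂=-0.012, ω₂=0.019
apply F[19]=-0.284 → step 20: x=0.077, v=-0.079, θ₁=-0.014, ω₁=0.065, θ₂=-0.011, ω₂=0.023
apply F[20]=-0.220 → step 21: x=0.076, v=-0.081, θ₁=-0.013, ω₁=0.063, θ₂=-0.011, ω₂=0.027
apply F[21]=-0.166 → step 22: x=0.074, v=-0.081, θ₁=-0.012, ω₁=0.061, θ₂=-0.010, ω₂=0.029
apply F[22]=-0.122 → step 23: x=0.072, v=-0.080, θ₁=-0.010, ω₁=0.057, θ₂=-0.010, ω₂=0.031
apply F[23]=-0.086 → step 24: x=0.071, v=-0.079, θ₁=-0.009, ω₁=0.054, θ₂=-0.009, ω₂=0.032
apply F[24]=-0.056 → step 25: x=0.069, v=-0.077, θ₁=-0.008, ω₁=0.050, θ₂=-0.008, ω₂=0.032
apply F[25]=-0.034 → step 26: x=0.068, v=-0.075, θ₁=-0.007, ω₁=0.047, θ₂=-0.008, ω₂=0.032
apply F[26]=-0.014 → step 27: x=0.066, v=-0.073, θ₁=-0.006, ω₁=0.043, θ₂=-0.007, ω₂=0.032
apply F[27]=+0.001 → step 28: x=0.065, v=-0.071, θ₁=-0.006, ω₁=0.039, θ₂=-0.006, ω₂=0.031
apply F[28]=+0.013 → step 29: x=0.063, v=-0.068, θ₁=-0.005, ω₁=0.036, θ₂=-0.006, ω₂=0.030
apply F[29]=+0.023 → step 30: x=0.062, v=-0.066, θ₁=-0.004, ω₁=0.033, θ₂=-0.005, ω₂=0.028
apply F[30]=+0.029 → step 31: x=0.061, v=-0.064, θ₁=-0.004, ω₁=0.030, θ₂=-0.005, ω₂=0.027
apply F[31]=+0.035 → step 32: x=0.059, v=-0.061, θ₁=-0.003, ω₁=0.027, θ₂=-0.004, ω₂=0.025
apply F[32]=+0.040 → step 33: x=0.058, v=-0.059, θ₁=-0.003, ω₁=0.024, θ₂=-0.004, ω₂=0.024
apply F[33]=+0.042 → step 34: x=0.057, v=-0.057, θ₁=-0.002, ω₁=0.022, θ₂=-0.003, ω₂=0.022

Answer: x=0.057, v=-0.057, θ₁=-0.002, ω₁=0.022, θ₂=-0.003, ω₂=0.022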